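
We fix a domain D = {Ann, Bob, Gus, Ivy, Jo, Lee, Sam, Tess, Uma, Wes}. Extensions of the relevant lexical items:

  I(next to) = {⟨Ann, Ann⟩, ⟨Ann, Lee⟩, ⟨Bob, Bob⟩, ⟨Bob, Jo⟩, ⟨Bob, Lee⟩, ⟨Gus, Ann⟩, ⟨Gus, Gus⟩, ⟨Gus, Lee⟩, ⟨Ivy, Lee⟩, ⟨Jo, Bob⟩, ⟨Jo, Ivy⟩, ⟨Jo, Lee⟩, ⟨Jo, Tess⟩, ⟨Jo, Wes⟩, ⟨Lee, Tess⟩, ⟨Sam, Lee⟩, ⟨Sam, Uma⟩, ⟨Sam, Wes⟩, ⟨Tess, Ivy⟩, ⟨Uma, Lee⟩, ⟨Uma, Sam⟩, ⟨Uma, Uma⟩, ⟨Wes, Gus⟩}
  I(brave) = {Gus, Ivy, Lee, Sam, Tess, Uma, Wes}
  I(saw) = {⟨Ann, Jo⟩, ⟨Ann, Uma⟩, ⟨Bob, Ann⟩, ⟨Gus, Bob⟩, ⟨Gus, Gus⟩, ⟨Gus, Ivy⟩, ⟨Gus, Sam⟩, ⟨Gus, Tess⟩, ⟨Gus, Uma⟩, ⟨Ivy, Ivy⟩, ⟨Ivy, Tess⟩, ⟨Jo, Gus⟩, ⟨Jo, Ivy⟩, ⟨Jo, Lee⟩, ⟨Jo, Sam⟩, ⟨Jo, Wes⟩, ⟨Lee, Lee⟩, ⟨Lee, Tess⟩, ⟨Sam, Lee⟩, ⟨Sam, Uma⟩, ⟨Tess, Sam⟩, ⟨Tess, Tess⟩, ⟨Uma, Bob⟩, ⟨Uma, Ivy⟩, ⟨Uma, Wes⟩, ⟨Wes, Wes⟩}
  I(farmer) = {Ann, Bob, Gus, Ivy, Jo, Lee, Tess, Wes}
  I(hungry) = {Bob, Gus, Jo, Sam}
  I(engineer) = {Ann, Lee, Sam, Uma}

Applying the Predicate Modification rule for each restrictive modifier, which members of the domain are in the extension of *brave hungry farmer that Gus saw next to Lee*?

{Gus}

⟦that Gus saw⟧ = {x : ⟨Gus, x⟩ ∈ ⟦saw⟧} = {Bob, Gus, Ivy, Sam, Tess, Uma}
⟦next to Lee⟧ = {x : ⟨x, Lee⟩ ∈ ⟦next to⟧} = {Ann, Bob, Gus, Ivy, Jo, Sam, Uma}
⟦farmer⟧ = {Ann, Bob, Gus, Ivy, Jo, Lee, Tess, Wes}
… ∩ ⟦that Gus saw⟧ = {Ann, Bob, Gus, Ivy, Jo, Lee, Tess, Wes} ∩ {Bob, Gus, Ivy, Sam, Tess, Uma} = {Bob, Gus, Ivy, Tess}
… ∩ ⟦next to Lee⟧ = {Bob, Gus, Ivy, Tess} ∩ {Ann, Bob, Gus, Ivy, Jo, Sam, Uma} = {Bob, Gus, Ivy}
… ∩ ⟦brave⟧ = {Bob, Gus, Ivy} ∩ {Gus, Ivy, Lee, Sam, Tess, Uma, Wes} = {Gus, Ivy}
… ∩ ⟦hungry⟧ = {Gus, Ivy} ∩ {Bob, Gus, Jo, Sam} = {Gus}
So ⟦brave hungry farmer that Gus saw next to Lee⟧ = {Gus}.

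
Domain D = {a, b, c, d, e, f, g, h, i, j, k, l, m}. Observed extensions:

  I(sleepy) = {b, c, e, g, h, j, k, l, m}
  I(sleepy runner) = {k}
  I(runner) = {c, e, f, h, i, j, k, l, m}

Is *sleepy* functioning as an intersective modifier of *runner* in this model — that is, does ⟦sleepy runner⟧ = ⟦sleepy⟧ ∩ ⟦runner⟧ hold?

⟦sleepy⟧ ∩ ⟦runner⟧ = {b, c, e, g, h, j, k, l, m} ∩ {c, e, f, h, i, j, k, l, m} = {c, e, h, j, k, l, m}
Observed ⟦sleepy runner⟧ = {k}.
These differ, so the modifier is not intersective in this model.

no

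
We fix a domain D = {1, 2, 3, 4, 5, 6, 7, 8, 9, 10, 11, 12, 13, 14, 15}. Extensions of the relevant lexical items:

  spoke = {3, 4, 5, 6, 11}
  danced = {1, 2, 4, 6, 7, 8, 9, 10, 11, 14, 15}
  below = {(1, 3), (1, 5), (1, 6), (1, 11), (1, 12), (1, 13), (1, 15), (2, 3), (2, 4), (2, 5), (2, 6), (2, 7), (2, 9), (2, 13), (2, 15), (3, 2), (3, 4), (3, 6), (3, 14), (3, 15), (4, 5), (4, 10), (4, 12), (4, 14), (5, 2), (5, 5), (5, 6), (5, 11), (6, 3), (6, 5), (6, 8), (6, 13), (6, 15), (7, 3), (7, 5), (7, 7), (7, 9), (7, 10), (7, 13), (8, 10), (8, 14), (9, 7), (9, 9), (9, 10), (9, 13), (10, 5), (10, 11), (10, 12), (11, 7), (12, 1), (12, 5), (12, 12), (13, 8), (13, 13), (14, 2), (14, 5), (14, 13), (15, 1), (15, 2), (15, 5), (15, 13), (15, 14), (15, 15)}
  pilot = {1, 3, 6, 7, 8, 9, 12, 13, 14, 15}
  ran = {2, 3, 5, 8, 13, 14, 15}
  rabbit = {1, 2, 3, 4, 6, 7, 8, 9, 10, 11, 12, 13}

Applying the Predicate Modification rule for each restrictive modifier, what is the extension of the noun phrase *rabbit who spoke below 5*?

{4, 6}

⟦who spoke⟧ = ⟦spoke⟧ = {3, 4, 5, 6, 11}
⟦below 5⟧ = {x : ⟨x, 5⟩ ∈ ⟦below⟧} = {1, 2, 4, 5, 6, 7, 10, 12, 14, 15}
⟦rabbit⟧ = {1, 2, 3, 4, 6, 7, 8, 9, 10, 11, 12, 13}
… ∩ ⟦who spoke⟧ = {1, 2, 3, 4, 6, 7, 8, 9, 10, 11, 12, 13} ∩ {3, 4, 5, 6, 11} = {3, 4, 6, 11}
… ∩ ⟦below 5⟧ = {3, 4, 6, 11} ∩ {1, 2, 4, 5, 6, 7, 10, 12, 14, 15} = {4, 6}
So ⟦rabbit who spoke below 5⟧ = {4, 6}.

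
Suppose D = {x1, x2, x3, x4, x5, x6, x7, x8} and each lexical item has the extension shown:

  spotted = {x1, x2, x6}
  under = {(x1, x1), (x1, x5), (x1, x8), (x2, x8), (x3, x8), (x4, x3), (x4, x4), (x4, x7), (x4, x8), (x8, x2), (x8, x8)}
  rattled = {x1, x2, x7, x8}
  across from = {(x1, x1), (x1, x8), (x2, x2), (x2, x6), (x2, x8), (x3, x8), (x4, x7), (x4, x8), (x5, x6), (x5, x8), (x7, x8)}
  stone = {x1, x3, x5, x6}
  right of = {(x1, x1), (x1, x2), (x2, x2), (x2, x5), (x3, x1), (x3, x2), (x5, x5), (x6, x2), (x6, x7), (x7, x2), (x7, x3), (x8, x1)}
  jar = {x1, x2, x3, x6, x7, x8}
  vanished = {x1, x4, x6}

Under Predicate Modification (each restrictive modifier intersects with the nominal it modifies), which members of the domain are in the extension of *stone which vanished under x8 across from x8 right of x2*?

{x1}

⟦which vanished⟧ = ⟦vanished⟧ = {x1, x4, x6}
⟦under x8⟧ = {x : ⟨x, x8⟩ ∈ ⟦under⟧} = {x1, x2, x3, x4, x8}
⟦across from x8⟧ = {x : ⟨x, x8⟩ ∈ ⟦across from⟧} = {x1, x2, x3, x4, x5, x7}
⟦right of x2⟧ = {x : ⟨x, x2⟩ ∈ ⟦right of⟧} = {x1, x2, x3, x6, x7}
⟦stone⟧ = {x1, x3, x5, x6}
… ∩ ⟦which vanished⟧ = {x1, x3, x5, x6} ∩ {x1, x4, x6} = {x1, x6}
… ∩ ⟦under x8⟧ = {x1, x6} ∩ {x1, x2, x3, x4, x8} = {x1}
… ∩ ⟦across from x8⟧ = {x1} ∩ {x1, x2, x3, x4, x5, x7} = {x1}
… ∩ ⟦right of x2⟧ = {x1} ∩ {x1, x2, x3, x6, x7} = {x1}
So ⟦stone which vanished under x8 across from x8 right of x2⟧ = {x1}.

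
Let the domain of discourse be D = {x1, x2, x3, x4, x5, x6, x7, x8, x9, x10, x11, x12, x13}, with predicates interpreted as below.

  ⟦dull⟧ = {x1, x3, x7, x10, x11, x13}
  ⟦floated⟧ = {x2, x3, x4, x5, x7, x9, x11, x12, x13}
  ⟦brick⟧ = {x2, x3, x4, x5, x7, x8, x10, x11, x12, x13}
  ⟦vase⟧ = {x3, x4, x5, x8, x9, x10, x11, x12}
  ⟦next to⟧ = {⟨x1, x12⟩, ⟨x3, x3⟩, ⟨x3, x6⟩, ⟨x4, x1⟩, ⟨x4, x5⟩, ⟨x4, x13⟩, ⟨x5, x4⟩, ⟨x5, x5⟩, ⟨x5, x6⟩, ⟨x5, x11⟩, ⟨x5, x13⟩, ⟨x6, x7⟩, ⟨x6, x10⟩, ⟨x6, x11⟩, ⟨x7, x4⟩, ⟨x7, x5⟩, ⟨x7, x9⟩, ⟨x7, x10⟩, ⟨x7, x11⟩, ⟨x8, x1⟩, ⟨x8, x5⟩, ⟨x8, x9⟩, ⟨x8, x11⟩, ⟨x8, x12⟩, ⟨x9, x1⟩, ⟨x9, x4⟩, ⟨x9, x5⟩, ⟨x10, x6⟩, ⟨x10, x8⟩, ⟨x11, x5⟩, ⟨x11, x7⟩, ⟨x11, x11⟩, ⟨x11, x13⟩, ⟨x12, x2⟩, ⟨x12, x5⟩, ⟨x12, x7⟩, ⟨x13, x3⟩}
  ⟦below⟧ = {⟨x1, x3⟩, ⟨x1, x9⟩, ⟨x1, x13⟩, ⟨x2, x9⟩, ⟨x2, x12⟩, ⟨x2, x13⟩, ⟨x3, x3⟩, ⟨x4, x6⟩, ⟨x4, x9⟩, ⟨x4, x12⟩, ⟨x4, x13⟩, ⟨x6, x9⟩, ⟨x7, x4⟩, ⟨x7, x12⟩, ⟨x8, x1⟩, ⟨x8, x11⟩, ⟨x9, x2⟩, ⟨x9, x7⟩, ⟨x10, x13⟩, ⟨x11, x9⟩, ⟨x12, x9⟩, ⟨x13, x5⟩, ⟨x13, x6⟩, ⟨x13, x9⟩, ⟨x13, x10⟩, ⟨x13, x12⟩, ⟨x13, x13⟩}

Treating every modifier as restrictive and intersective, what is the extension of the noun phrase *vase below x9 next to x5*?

{x4, x11, x12}

⟦below x9⟧ = {x : ⟨x, x9⟩ ∈ ⟦below⟧} = {x1, x2, x4, x6, x11, x12, x13}
⟦next to x5⟧ = {x : ⟨x, x5⟩ ∈ ⟦next to⟧} = {x4, x5, x7, x8, x9, x11, x12}
⟦vase⟧ = {x3, x4, x5, x8, x9, x10, x11, x12}
… ∩ ⟦below x9⟧ = {x3, x4, x5, x8, x9, x10, x11, x12} ∩ {x1, x2, x4, x6, x11, x12, x13} = {x4, x11, x12}
… ∩ ⟦next to x5⟧ = {x4, x11, x12} ∩ {x4, x5, x7, x8, x9, x11, x12} = {x4, x11, x12}
So ⟦vase below x9 next to x5⟧ = {x4, x11, x12}.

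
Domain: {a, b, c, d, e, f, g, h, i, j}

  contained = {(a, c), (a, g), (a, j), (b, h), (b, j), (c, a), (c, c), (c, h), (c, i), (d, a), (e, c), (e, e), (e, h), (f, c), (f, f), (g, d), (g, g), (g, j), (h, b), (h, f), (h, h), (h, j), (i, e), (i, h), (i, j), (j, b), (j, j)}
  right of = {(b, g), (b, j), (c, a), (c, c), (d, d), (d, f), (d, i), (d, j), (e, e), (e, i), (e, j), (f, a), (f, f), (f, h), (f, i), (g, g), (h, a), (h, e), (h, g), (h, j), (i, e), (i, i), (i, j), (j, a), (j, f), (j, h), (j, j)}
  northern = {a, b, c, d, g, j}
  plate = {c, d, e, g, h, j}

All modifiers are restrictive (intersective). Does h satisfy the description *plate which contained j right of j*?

yes

⟦which contained j⟧ = {x : ⟨x, j⟩ ∈ ⟦contained⟧} = {a, b, g, h, i, j}
⟦right of j⟧ = {x : ⟨x, j⟩ ∈ ⟦right of⟧} = {b, d, e, h, i, j}
⟦plate⟧ = {c, d, e, g, h, j}
… ∩ ⟦which contained j⟧ = {c, d, e, g, h, j} ∩ {a, b, g, h, i, j} = {g, h, j}
… ∩ ⟦right of j⟧ = {g, h, j} ∩ {b, d, e, h, i, j} = {h, j}
⟦plate which contained j right of j⟧ = {h, j}; h ∈ this set.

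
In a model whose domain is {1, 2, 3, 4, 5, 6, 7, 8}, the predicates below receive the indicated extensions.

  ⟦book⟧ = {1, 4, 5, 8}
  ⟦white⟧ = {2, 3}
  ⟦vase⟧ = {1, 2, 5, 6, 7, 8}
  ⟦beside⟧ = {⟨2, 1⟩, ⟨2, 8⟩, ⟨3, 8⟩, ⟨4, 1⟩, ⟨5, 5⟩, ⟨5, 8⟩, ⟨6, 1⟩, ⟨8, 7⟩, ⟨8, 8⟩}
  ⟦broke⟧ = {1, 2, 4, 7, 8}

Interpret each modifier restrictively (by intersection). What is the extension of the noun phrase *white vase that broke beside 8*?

{2}

⟦that broke⟧ = ⟦broke⟧ = {1, 2, 4, 7, 8}
⟦beside 8⟧ = {x : ⟨x, 8⟩ ∈ ⟦beside⟧} = {2, 3, 5, 8}
⟦vase⟧ = {1, 2, 5, 6, 7, 8}
… ∩ ⟦that broke⟧ = {1, 2, 5, 6, 7, 8} ∩ {1, 2, 4, 7, 8} = {1, 2, 7, 8}
… ∩ ⟦beside 8⟧ = {1, 2, 7, 8} ∩ {2, 3, 5, 8} = {2, 8}
… ∩ ⟦white⟧ = {2, 8} ∩ {2, 3} = {2}
So ⟦white vase that broke beside 8⟧ = {2}.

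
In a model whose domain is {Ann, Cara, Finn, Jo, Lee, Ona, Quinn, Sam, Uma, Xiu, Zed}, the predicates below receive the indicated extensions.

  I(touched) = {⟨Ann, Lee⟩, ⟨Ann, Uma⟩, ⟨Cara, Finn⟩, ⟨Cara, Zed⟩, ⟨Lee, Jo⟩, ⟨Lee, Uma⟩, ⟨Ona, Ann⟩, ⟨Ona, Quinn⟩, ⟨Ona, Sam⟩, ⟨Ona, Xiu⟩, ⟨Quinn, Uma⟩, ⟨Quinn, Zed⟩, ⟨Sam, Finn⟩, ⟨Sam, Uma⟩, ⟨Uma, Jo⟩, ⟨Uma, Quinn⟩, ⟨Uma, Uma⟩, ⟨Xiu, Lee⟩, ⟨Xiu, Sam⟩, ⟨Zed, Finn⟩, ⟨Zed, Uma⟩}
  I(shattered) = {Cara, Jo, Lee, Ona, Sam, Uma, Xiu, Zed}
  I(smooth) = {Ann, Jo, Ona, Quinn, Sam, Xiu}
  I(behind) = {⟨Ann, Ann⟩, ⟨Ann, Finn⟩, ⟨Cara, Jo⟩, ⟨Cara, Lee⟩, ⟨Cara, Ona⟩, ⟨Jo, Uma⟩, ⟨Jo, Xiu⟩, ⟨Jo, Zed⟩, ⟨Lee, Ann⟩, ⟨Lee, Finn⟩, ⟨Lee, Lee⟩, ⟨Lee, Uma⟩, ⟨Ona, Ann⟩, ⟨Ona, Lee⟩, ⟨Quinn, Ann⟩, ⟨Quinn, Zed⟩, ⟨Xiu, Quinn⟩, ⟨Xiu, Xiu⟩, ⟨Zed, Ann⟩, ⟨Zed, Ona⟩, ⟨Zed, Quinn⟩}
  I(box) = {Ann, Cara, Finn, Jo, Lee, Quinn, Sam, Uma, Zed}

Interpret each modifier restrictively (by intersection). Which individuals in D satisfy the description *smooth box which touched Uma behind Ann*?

⟦which touched Uma⟧ = {x : ⟨x, Uma⟩ ∈ ⟦touched⟧} = {Ann, Lee, Quinn, Sam, Uma, Zed}
⟦behind Ann⟧ = {x : ⟨x, Ann⟩ ∈ ⟦behind⟧} = {Ann, Lee, Ona, Quinn, Zed}
⟦box⟧ = {Ann, Cara, Finn, Jo, Lee, Quinn, Sam, Uma, Zed}
… ∩ ⟦which touched Uma⟧ = {Ann, Cara, Finn, Jo, Lee, Quinn, Sam, Uma, Zed} ∩ {Ann, Lee, Quinn, Sam, Uma, Zed} = {Ann, Lee, Quinn, Sam, Uma, Zed}
… ∩ ⟦behind Ann⟧ = {Ann, Lee, Quinn, Sam, Uma, Zed} ∩ {Ann, Lee, Ona, Quinn, Zed} = {Ann, Lee, Quinn, Zed}
… ∩ ⟦smooth⟧ = {Ann, Lee, Quinn, Zed} ∩ {Ann, Jo, Ona, Quinn, Sam, Xiu} = {Ann, Quinn}
So ⟦smooth box which touched Uma behind Ann⟧ = {Ann, Quinn}.

{Ann, Quinn}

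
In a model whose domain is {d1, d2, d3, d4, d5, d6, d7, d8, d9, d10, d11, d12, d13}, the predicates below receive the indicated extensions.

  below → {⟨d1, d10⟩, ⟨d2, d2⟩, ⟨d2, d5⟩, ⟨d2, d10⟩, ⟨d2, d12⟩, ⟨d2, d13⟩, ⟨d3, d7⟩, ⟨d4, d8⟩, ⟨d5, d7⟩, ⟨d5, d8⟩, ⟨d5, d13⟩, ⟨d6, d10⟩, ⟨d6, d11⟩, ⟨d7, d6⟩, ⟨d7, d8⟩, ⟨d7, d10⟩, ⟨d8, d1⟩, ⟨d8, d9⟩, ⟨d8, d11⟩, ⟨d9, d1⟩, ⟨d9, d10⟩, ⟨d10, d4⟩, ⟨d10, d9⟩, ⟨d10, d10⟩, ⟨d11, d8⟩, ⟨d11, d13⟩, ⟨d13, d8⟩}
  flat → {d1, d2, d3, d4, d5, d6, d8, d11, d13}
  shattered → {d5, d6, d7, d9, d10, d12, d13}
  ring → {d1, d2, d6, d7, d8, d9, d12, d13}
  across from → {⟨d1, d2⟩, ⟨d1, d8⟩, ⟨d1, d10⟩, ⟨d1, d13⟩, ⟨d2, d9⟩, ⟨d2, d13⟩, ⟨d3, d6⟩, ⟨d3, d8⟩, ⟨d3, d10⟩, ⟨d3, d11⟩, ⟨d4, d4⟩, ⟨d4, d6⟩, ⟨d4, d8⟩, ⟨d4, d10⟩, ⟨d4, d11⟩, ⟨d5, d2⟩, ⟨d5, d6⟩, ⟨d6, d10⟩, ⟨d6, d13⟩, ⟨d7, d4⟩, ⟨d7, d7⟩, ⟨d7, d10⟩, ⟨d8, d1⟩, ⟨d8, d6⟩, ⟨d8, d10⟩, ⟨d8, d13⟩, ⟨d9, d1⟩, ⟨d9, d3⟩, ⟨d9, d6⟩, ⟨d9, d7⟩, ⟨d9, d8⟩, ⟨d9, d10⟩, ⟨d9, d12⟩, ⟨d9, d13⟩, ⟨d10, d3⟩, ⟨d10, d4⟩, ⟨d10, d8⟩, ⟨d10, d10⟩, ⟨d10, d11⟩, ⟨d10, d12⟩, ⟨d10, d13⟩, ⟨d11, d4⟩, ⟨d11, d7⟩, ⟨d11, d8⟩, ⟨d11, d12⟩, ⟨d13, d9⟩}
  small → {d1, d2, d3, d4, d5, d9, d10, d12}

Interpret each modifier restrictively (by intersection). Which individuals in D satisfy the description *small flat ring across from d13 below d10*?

⟦across from d13⟧ = {x : ⟨x, d13⟩ ∈ ⟦across from⟧} = {d1, d2, d6, d8, d9, d10}
⟦below d10⟧ = {x : ⟨x, d10⟩ ∈ ⟦below⟧} = {d1, d2, d6, d7, d9, d10}
⟦ring⟧ = {d1, d2, d6, d7, d8, d9, d12, d13}
… ∩ ⟦across from d13⟧ = {d1, d2, d6, d7, d8, d9, d12, d13} ∩ {d1, d2, d6, d8, d9, d10} = {d1, d2, d6, d8, d9}
… ∩ ⟦below d10⟧ = {d1, d2, d6, d8, d9} ∩ {d1, d2, d6, d7, d9, d10} = {d1, d2, d6, d9}
… ∩ ⟦small⟧ = {d1, d2, d6, d9} ∩ {d1, d2, d3, d4, d5, d9, d10, d12} = {d1, d2, d9}
… ∩ ⟦flat⟧ = {d1, d2, d9} ∩ {d1, d2, d3, d4, d5, d6, d8, d11, d13} = {d1, d2}
So ⟦small flat ring across from d13 below d10⟧ = {d1, d2}.

{d1, d2}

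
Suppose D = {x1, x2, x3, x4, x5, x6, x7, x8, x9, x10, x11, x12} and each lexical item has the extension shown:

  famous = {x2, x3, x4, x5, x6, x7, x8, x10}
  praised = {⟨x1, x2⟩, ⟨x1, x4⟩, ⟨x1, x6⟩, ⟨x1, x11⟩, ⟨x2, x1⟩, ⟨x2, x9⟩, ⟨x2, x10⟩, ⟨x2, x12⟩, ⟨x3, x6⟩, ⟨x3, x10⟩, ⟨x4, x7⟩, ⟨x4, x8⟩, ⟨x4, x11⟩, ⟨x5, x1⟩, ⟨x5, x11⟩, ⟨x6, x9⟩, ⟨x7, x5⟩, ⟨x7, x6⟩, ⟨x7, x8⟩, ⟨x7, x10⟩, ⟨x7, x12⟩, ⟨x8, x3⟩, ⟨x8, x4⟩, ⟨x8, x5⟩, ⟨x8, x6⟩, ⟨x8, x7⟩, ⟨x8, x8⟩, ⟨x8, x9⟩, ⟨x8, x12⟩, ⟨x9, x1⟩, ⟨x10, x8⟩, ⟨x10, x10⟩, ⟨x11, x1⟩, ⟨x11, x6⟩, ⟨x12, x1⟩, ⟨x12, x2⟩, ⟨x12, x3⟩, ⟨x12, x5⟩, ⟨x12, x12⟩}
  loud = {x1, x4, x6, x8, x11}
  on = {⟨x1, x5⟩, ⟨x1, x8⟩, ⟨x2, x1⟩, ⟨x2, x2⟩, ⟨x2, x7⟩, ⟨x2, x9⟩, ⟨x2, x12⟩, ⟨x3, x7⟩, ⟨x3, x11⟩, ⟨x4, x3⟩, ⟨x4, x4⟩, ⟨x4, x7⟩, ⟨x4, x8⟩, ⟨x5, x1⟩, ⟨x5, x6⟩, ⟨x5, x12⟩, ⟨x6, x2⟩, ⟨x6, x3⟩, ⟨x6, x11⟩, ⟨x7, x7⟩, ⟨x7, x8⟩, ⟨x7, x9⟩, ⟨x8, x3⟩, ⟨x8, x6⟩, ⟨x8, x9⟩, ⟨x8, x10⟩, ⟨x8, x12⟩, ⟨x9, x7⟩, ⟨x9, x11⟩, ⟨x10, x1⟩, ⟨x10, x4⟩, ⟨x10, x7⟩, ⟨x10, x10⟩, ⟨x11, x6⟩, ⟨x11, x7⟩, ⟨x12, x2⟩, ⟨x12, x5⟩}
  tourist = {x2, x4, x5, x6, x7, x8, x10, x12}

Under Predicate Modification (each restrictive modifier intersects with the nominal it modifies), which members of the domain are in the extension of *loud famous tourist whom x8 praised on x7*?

{x4}

⟦whom x8 praised⟧ = {x : ⟨x8, x⟩ ∈ ⟦praised⟧} = {x3, x4, x5, x6, x7, x8, x9, x12}
⟦on x7⟧ = {x : ⟨x, x7⟩ ∈ ⟦on⟧} = {x2, x3, x4, x7, x9, x10, x11}
⟦tourist⟧ = {x2, x4, x5, x6, x7, x8, x10, x12}
… ∩ ⟦whom x8 praised⟧ = {x2, x4, x5, x6, x7, x8, x10, x12} ∩ {x3, x4, x5, x6, x7, x8, x9, x12} = {x4, x5, x6, x7, x8, x12}
… ∩ ⟦on x7⟧ = {x4, x5, x6, x7, x8, x12} ∩ {x2, x3, x4, x7, x9, x10, x11} = {x4, x7}
… ∩ ⟦loud⟧ = {x4, x7} ∩ {x1, x4, x6, x8, x11} = {x4}
… ∩ ⟦famous⟧ = {x4} ∩ {x2, x3, x4, x5, x6, x7, x8, x10} = {x4}
So ⟦loud famous tourist whom x8 praised on x7⟧ = {x4}.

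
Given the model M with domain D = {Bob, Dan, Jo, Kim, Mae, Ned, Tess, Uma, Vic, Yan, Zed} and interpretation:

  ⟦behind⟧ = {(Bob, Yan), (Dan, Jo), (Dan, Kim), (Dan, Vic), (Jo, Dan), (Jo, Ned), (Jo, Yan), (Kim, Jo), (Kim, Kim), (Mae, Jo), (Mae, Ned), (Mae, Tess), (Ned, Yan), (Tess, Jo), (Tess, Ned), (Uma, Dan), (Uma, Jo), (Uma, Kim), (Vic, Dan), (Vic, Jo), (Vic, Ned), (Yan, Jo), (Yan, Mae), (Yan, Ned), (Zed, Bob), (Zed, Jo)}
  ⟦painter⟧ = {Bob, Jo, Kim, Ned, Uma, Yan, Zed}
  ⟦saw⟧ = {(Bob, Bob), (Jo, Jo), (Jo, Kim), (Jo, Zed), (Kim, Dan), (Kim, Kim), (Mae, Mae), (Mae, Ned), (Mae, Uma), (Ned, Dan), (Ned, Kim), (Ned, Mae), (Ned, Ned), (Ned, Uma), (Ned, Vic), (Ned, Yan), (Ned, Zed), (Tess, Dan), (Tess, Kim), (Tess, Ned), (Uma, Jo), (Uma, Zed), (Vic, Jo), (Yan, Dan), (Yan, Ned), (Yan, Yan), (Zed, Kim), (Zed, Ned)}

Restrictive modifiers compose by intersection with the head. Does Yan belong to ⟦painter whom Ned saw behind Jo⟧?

⟦whom Ned saw⟧ = {x : ⟨Ned, x⟩ ∈ ⟦saw⟧} = {Dan, Kim, Mae, Ned, Uma, Vic, Yan, Zed}
⟦behind Jo⟧ = {x : ⟨x, Jo⟩ ∈ ⟦behind⟧} = {Dan, Kim, Mae, Tess, Uma, Vic, Yan, Zed}
⟦painter⟧ = {Bob, Jo, Kim, Ned, Uma, Yan, Zed}
… ∩ ⟦whom Ned saw⟧ = {Bob, Jo, Kim, Ned, Uma, Yan, Zed} ∩ {Dan, Kim, Mae, Ned, Uma, Vic, Yan, Zed} = {Kim, Ned, Uma, Yan, Zed}
… ∩ ⟦behind Jo⟧ = {Kim, Ned, Uma, Yan, Zed} ∩ {Dan, Kim, Mae, Tess, Uma, Vic, Yan, Zed} = {Kim, Uma, Yan, Zed}
⟦painter whom Ned saw behind Jo⟧ = {Kim, Uma, Yan, Zed}; Yan ∈ this set.

yes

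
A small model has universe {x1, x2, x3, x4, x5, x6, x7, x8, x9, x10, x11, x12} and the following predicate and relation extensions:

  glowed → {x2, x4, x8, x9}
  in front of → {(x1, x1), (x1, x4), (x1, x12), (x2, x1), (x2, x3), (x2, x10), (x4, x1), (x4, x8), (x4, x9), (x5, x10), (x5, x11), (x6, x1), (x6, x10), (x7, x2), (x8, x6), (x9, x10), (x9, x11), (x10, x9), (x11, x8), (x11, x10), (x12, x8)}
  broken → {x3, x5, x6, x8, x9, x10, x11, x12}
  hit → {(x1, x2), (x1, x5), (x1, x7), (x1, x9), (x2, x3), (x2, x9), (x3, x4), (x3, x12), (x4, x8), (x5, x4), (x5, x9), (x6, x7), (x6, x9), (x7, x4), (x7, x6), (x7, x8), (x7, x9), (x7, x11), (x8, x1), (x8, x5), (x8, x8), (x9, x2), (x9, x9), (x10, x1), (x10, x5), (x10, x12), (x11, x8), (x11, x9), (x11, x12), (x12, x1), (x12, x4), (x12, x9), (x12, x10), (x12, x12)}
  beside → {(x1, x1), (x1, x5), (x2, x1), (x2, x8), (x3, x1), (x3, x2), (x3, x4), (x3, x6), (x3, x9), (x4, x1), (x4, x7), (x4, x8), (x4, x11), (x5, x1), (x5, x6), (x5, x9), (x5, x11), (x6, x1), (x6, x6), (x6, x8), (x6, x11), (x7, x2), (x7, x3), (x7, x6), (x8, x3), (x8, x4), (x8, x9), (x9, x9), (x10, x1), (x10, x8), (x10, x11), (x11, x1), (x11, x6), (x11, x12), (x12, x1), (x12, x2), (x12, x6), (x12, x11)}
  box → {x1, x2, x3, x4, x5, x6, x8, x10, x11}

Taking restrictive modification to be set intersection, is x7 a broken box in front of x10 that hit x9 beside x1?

⟦in front of x10⟧ = {x : ⟨x, x10⟩ ∈ ⟦in front of⟧} = {x2, x5, x6, x9, x11}
⟦that hit x9⟧ = {x : ⟨x, x9⟩ ∈ ⟦hit⟧} = {x1, x2, x5, x6, x7, x9, x11, x12}
⟦beside x1⟧ = {x : ⟨x, x1⟩ ∈ ⟦beside⟧} = {x1, x2, x3, x4, x5, x6, x10, x11, x12}
⟦box⟧ = {x1, x2, x3, x4, x5, x6, x8, x10, x11}
… ∩ ⟦in front of x10⟧ = {x1, x2, x3, x4, x5, x6, x8, x10, x11} ∩ {x2, x5, x6, x9, x11} = {x2, x5, x6, x11}
… ∩ ⟦that hit x9⟧ = {x2, x5, x6, x11} ∩ {x1, x2, x5, x6, x7, x9, x11, x12} = {x2, x5, x6, x11}
… ∩ ⟦beside x1⟧ = {x2, x5, x6, x11} ∩ {x1, x2, x3, x4, x5, x6, x10, x11, x12} = {x2, x5, x6, x11}
… ∩ ⟦broken⟧ = {x2, x5, x6, x11} ∩ {x3, x5, x6, x8, x9, x10, x11, x12} = {x5, x6, x11}
⟦broken box in front of x10 that hit x9 beside x1⟧ = {x5, x6, x11}; x7 ∉ this set.

no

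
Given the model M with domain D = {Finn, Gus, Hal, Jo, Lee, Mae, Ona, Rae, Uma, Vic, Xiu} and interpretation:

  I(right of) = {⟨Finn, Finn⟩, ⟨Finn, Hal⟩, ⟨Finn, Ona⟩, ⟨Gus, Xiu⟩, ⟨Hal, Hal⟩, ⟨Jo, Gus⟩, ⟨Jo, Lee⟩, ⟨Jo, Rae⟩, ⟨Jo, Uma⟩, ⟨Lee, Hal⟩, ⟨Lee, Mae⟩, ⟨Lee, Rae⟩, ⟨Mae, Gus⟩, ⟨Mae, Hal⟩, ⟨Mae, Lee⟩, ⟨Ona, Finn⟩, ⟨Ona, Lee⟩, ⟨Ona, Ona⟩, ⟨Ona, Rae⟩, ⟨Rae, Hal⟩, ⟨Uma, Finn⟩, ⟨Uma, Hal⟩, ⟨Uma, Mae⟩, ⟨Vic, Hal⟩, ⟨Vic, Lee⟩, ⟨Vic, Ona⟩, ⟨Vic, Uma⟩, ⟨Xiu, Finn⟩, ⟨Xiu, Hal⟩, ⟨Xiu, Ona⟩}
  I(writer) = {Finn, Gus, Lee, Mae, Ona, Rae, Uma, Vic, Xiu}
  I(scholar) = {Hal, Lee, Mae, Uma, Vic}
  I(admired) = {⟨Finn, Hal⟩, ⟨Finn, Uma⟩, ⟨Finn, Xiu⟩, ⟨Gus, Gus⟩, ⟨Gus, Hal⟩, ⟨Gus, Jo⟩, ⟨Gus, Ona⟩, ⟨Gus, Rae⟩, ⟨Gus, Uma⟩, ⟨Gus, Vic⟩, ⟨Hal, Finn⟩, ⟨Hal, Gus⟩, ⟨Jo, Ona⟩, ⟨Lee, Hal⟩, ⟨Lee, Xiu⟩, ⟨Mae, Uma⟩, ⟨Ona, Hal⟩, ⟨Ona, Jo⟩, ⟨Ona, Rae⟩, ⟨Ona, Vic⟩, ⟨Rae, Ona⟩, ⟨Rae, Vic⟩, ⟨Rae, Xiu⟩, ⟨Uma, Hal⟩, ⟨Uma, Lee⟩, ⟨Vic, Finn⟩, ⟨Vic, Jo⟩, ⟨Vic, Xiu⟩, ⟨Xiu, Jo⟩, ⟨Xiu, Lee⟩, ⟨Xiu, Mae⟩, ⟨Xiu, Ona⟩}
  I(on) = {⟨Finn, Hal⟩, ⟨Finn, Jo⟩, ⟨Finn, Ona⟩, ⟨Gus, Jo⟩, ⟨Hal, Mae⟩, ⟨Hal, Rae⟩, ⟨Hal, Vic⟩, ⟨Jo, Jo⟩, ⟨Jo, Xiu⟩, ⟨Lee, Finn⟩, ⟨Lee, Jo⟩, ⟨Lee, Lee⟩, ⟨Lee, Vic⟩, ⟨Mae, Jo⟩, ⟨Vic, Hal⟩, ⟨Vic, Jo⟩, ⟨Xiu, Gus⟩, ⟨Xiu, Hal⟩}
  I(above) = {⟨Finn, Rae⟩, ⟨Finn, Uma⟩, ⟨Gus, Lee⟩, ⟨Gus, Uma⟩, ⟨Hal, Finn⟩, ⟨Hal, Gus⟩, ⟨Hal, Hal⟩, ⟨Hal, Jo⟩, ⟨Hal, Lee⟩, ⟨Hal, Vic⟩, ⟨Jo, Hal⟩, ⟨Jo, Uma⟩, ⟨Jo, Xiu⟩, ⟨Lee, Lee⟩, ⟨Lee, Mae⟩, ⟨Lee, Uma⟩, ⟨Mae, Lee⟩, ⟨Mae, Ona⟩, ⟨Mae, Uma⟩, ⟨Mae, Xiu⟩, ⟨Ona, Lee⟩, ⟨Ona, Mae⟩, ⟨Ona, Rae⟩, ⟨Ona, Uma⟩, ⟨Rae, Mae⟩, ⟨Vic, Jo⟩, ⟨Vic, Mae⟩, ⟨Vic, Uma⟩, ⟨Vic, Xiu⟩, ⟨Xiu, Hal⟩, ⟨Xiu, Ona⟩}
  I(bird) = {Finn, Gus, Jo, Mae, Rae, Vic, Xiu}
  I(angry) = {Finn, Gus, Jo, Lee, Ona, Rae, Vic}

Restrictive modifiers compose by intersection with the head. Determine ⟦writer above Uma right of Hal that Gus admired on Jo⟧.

⟦above Uma⟧ = {x : ⟨x, Uma⟩ ∈ ⟦above⟧} = {Finn, Gus, Jo, Lee, Mae, Ona, Vic}
⟦right of Hal⟧ = {x : ⟨x, Hal⟩ ∈ ⟦right of⟧} = {Finn, Hal, Lee, Mae, Rae, Uma, Vic, Xiu}
⟦that Gus admired⟧ = {x : ⟨Gus, x⟩ ∈ ⟦admired⟧} = {Gus, Hal, Jo, Ona, Rae, Uma, Vic}
⟦on Jo⟧ = {x : ⟨x, Jo⟩ ∈ ⟦on⟧} = {Finn, Gus, Jo, Lee, Mae, Vic}
⟦writer⟧ = {Finn, Gus, Lee, Mae, Ona, Rae, Uma, Vic, Xiu}
… ∩ ⟦above Uma⟧ = {Finn, Gus, Lee, Mae, Ona, Rae, Uma, Vic, Xiu} ∩ {Finn, Gus, Jo, Lee, Mae, Ona, Vic} = {Finn, Gus, Lee, Mae, Ona, Vic}
… ∩ ⟦right of Hal⟧ = {Finn, Gus, Lee, Mae, Ona, Vic} ∩ {Finn, Hal, Lee, Mae, Rae, Uma, Vic, Xiu} = {Finn, Lee, Mae, Vic}
… ∩ ⟦that Gus admired⟧ = {Finn, Lee, Mae, Vic} ∩ {Gus, Hal, Jo, Ona, Rae, Uma, Vic} = {Vic}
… ∩ ⟦on Jo⟧ = {Vic} ∩ {Finn, Gus, Jo, Lee, Mae, Vic} = {Vic}
So ⟦writer above Uma right of Hal that Gus admired on Jo⟧ = {Vic}.

{Vic}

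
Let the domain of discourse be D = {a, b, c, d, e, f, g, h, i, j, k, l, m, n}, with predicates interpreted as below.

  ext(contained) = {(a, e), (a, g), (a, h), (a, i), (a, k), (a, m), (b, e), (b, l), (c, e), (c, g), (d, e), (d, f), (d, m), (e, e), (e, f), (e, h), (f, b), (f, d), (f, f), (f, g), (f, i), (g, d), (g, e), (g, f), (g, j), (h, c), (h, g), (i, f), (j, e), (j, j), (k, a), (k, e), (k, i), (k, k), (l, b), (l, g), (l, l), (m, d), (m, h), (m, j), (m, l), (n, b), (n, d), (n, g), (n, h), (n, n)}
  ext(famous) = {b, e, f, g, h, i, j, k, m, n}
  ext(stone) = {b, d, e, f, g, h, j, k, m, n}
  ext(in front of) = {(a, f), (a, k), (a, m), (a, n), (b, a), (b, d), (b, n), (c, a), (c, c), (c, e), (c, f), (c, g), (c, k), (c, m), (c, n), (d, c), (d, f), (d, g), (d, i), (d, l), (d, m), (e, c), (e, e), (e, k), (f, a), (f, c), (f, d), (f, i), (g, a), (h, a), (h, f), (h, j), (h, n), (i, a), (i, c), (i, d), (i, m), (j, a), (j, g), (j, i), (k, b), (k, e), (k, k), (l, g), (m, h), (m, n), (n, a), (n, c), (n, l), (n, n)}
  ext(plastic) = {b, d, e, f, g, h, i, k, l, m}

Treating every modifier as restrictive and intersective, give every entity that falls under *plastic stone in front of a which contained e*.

⟦in front of a⟧ = {x : ⟨x, a⟩ ∈ ⟦in front of⟧} = {b, c, f, g, h, i, j, n}
⟦which contained e⟧ = {x : ⟨x, e⟩ ∈ ⟦contained⟧} = {a, b, c, d, e, g, j, k}
⟦stone⟧ = {b, d, e, f, g, h, j, k, m, n}
… ∩ ⟦in front of a⟧ = {b, d, e, f, g, h, j, k, m, n} ∩ {b, c, f, g, h, i, j, n} = {b, f, g, h, j, n}
… ∩ ⟦which contained e⟧ = {b, f, g, h, j, n} ∩ {a, b, c, d, e, g, j, k} = {b, g, j}
… ∩ ⟦plastic⟧ = {b, g, j} ∩ {b, d, e, f, g, h, i, k, l, m} = {b, g}
So ⟦plastic stone in front of a which contained e⟧ = {b, g}.

{b, g}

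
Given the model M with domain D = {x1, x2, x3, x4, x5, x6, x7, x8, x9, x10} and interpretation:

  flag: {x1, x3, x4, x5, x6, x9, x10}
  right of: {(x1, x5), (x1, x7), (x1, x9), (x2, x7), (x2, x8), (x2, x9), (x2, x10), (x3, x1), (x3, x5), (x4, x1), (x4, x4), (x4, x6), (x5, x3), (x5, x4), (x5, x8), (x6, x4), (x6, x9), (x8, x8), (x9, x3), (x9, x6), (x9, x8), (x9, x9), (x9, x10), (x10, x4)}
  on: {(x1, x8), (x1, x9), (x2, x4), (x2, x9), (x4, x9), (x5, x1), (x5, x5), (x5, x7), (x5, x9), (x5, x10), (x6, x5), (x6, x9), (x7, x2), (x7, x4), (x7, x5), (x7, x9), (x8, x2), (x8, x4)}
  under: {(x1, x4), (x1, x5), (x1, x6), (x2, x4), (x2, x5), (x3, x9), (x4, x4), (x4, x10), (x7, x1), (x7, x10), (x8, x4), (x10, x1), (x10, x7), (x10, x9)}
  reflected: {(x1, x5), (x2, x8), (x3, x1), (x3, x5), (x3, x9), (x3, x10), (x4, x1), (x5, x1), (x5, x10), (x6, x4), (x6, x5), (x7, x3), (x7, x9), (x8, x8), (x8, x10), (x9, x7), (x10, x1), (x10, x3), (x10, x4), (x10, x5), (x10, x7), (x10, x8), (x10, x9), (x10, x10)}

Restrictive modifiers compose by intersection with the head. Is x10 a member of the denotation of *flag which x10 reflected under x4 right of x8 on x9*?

⟦which x10 reflected⟧ = {x : ⟨x10, x⟩ ∈ ⟦reflected⟧} = {x1, x3, x4, x5, x7, x8, x9, x10}
⟦under x4⟧ = {x : ⟨x, x4⟩ ∈ ⟦under⟧} = {x1, x2, x4, x8}
⟦right of x8⟧ = {x : ⟨x, x8⟩ ∈ ⟦right of⟧} = {x2, x5, x8, x9}
⟦on x9⟧ = {x : ⟨x, x9⟩ ∈ ⟦on⟧} = {x1, x2, x4, x5, x6, x7}
⟦flag⟧ = {x1, x3, x4, x5, x6, x9, x10}
… ∩ ⟦which x10 reflected⟧ = {x1, x3, x4, x5, x6, x9, x10} ∩ {x1, x3, x4, x5, x7, x8, x9, x10} = {x1, x3, x4, x5, x9, x10}
… ∩ ⟦under x4⟧ = {x1, x3, x4, x5, x9, x10} ∩ {x1, x2, x4, x8} = {x1, x4}
… ∩ ⟦right of x8⟧ = {x1, x4} ∩ {x2, x5, x8, x9} = ∅
… ∩ ⟦on x9⟧ = ∅ ∩ {x1, x2, x4, x5, x6, x7} = ∅
⟦flag which x10 reflected under x4 right of x8 on x9⟧ = ∅; x10 ∉ this set.

no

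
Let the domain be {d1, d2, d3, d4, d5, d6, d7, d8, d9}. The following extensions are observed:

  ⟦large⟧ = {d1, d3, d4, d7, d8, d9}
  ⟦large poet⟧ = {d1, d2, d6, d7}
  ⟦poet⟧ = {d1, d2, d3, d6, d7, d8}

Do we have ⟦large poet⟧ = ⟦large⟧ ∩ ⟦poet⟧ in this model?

⟦large⟧ ∩ ⟦poet⟧ = {d1, d3, d4, d7, d8, d9} ∩ {d1, d2, d3, d6, d7, d8} = {d1, d3, d7, d8}
Observed ⟦large poet⟧ = {d1, d2, d6, d7}.
These differ, so the modifier is not intersective in this model.

no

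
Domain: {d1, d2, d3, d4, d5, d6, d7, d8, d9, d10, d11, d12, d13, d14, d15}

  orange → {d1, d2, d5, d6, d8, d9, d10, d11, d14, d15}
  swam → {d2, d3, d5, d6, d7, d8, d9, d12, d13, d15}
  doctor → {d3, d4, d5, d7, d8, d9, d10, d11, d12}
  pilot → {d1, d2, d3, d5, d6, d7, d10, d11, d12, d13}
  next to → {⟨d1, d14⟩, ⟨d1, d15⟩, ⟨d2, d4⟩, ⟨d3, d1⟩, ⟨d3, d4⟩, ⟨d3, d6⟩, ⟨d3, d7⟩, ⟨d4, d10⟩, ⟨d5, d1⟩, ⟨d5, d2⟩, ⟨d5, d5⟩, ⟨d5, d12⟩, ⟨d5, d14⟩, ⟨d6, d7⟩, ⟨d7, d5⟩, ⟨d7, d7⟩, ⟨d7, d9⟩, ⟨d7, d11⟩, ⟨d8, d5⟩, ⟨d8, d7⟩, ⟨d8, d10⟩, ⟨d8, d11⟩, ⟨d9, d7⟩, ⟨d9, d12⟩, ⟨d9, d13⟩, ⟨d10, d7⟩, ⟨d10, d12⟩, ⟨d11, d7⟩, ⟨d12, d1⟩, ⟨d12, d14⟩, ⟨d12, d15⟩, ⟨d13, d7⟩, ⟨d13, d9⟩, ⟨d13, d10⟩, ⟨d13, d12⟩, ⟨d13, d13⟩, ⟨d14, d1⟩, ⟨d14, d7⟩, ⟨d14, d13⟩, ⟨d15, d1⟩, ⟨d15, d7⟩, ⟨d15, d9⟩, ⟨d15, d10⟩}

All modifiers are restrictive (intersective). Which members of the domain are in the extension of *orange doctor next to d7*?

{d8, d9, d10, d11}

⟦next to d7⟧ = {x : ⟨x, d7⟩ ∈ ⟦next to⟧} = {d3, d6, d7, d8, d9, d10, d11, d13, d14, d15}
⟦doctor⟧ = {d3, d4, d5, d7, d8, d9, d10, d11, d12}
… ∩ ⟦next to d7⟧ = {d3, d4, d5, d7, d8, d9, d10, d11, d12} ∩ {d3, d6, d7, d8, d9, d10, d11, d13, d14, d15} = {d3, d7, d8, d9, d10, d11}
… ∩ ⟦orange⟧ = {d3, d7, d8, d9, d10, d11} ∩ {d1, d2, d5, d6, d8, d9, d10, d11, d14, d15} = {d8, d9, d10, d11}
So ⟦orange doctor next to d7⟧ = {d8, d9, d10, d11}.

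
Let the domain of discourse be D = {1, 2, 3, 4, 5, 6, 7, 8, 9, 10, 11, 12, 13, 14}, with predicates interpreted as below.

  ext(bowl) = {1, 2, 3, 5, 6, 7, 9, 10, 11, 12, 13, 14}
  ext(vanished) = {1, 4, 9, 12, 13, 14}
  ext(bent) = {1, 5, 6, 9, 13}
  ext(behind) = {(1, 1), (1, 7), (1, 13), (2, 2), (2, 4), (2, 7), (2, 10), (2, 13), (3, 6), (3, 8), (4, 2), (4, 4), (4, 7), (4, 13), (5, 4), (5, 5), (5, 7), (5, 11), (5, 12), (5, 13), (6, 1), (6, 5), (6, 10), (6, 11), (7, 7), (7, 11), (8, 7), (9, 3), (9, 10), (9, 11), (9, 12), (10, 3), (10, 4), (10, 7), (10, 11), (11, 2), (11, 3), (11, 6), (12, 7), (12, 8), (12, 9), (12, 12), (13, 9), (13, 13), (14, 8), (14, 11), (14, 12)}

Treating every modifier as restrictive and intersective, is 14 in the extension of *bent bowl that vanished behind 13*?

no

⟦that vanished⟧ = ⟦vanished⟧ = {1, 4, 9, 12, 13, 14}
⟦behind 13⟧ = {x : ⟨x, 13⟩ ∈ ⟦behind⟧} = {1, 2, 4, 5, 13}
⟦bowl⟧ = {1, 2, 3, 5, 6, 7, 9, 10, 11, 12, 13, 14}
… ∩ ⟦that vanished⟧ = {1, 2, 3, 5, 6, 7, 9, 10, 11, 12, 13, 14} ∩ {1, 4, 9, 12, 13, 14} = {1, 9, 12, 13, 14}
… ∩ ⟦behind 13⟧ = {1, 9, 12, 13, 14} ∩ {1, 2, 4, 5, 13} = {1, 13}
… ∩ ⟦bent⟧ = {1, 13} ∩ {1, 5, 6, 9, 13} = {1, 13}
⟦bent bowl that vanished behind 13⟧ = {1, 13}; 14 ∉ this set.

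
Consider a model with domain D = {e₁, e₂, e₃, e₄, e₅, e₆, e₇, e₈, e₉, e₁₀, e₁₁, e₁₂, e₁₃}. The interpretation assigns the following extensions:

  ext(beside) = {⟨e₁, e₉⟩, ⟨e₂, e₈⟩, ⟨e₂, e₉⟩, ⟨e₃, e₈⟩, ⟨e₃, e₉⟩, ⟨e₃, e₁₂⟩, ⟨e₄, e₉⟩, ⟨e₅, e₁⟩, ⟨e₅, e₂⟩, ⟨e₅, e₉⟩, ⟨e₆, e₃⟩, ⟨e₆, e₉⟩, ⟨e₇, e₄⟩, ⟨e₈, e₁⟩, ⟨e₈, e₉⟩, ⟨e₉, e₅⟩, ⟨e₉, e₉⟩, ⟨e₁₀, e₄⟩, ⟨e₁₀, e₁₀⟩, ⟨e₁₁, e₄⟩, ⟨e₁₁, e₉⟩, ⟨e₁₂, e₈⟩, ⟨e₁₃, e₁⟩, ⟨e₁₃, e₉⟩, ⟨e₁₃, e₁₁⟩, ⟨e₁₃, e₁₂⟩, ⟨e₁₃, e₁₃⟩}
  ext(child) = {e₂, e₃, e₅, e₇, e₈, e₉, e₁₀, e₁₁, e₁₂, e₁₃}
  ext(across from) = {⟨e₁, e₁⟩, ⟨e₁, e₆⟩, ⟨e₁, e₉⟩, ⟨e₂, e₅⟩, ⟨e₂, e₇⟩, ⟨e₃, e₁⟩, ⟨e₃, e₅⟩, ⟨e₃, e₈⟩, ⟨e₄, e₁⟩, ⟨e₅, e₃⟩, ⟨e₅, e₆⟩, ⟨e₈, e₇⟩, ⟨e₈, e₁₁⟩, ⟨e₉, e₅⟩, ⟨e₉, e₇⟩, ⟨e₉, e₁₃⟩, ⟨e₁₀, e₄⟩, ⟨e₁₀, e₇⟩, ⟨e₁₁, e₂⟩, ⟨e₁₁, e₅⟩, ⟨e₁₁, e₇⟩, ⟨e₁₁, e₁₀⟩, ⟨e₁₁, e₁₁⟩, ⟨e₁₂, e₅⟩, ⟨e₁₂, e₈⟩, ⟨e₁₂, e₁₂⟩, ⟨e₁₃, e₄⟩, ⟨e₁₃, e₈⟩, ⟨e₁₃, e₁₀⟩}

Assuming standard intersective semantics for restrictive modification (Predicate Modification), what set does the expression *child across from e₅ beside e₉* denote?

⟦across from e₅⟧ = {x : ⟨x, e₅⟩ ∈ ⟦across from⟧} = {e₂, e₃, e₉, e₁₁, e₁₂}
⟦beside e₉⟧ = {x : ⟨x, e₉⟩ ∈ ⟦beside⟧} = {e₁, e₂, e₃, e₄, e₅, e₆, e₈, e₉, e₁₁, e₁₃}
⟦child⟧ = {e₂, e₃, e₅, e₇, e₈, e₉, e₁₀, e₁₁, e₁₂, e₁₃}
… ∩ ⟦across from e₅⟧ = {e₂, e₃, e₅, e₇, e₈, e₉, e₁₀, e₁₁, e₁₂, e₁₃} ∩ {e₂, e₃, e₉, e₁₁, e₁₂} = {e₂, e₃, e₉, e₁₁, e₁₂}
… ∩ ⟦beside e₉⟧ = {e₂, e₃, e₉, e₁₁, e₁₂} ∩ {e₁, e₂, e₃, e₄, e₅, e₆, e₈, e₉, e₁₁, e₁₃} = {e₂, e₃, e₉, e₁₁}
So ⟦child across from e₅ beside e₉⟧ = {e₂, e₃, e₉, e₁₁}.

{e₂, e₃, e₉, e₁₁}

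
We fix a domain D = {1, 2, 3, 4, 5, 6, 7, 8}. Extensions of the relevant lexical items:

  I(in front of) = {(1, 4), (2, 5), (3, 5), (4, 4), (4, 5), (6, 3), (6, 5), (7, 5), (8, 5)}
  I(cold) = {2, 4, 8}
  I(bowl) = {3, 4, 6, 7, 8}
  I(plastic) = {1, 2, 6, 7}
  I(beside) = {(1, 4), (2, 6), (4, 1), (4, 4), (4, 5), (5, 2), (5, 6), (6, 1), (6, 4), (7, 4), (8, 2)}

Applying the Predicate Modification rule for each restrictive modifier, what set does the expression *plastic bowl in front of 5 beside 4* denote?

{6, 7}

⟦in front of 5⟧ = {x : ⟨x, 5⟩ ∈ ⟦in front of⟧} = {2, 3, 4, 6, 7, 8}
⟦beside 4⟧ = {x : ⟨x, 4⟩ ∈ ⟦beside⟧} = {1, 4, 6, 7}
⟦bowl⟧ = {3, 4, 6, 7, 8}
… ∩ ⟦in front of 5⟧ = {3, 4, 6, 7, 8} ∩ {2, 3, 4, 6, 7, 8} = {3, 4, 6, 7, 8}
… ∩ ⟦beside 4⟧ = {3, 4, 6, 7, 8} ∩ {1, 4, 6, 7} = {4, 6, 7}
… ∩ ⟦plastic⟧ = {4, 6, 7} ∩ {1, 2, 6, 7} = {6, 7}
So ⟦plastic bowl in front of 5 beside 4⟧ = {6, 7}.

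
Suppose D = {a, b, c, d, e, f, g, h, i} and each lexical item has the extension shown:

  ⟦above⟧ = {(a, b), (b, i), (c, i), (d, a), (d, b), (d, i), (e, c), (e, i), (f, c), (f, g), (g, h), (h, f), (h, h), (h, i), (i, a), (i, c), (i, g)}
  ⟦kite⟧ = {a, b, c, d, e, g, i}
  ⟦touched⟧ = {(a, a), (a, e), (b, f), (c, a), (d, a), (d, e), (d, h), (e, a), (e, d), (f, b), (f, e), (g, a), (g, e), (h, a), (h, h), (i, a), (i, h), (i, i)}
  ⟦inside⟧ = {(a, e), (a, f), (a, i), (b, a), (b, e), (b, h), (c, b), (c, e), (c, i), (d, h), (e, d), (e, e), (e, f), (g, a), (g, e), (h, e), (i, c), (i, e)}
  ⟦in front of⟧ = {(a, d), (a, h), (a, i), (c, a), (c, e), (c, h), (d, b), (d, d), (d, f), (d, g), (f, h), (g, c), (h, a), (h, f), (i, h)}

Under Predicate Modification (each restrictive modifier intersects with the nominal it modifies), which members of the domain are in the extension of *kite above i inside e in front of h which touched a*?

{c}

⟦above i⟧ = {x : ⟨x, i⟩ ∈ ⟦above⟧} = {b, c, d, e, h}
⟦inside e⟧ = {x : ⟨x, e⟩ ∈ ⟦inside⟧} = {a, b, c, e, g, h, i}
⟦in front of h⟧ = {x : ⟨x, h⟩ ∈ ⟦in front of⟧} = {a, c, f, i}
⟦which touched a⟧ = {x : ⟨x, a⟩ ∈ ⟦touched⟧} = {a, c, d, e, g, h, i}
⟦kite⟧ = {a, b, c, d, e, g, i}
… ∩ ⟦above i⟧ = {a, b, c, d, e, g, i} ∩ {b, c, d, e, h} = {b, c, d, e}
… ∩ ⟦inside e⟧ = {b, c, d, e} ∩ {a, b, c, e, g, h, i} = {b, c, e}
… ∩ ⟦in front of h⟧ = {b, c, e} ∩ {a, c, f, i} = {c}
… ∩ ⟦which touched a⟧ = {c} ∩ {a, c, d, e, g, h, i} = {c}
So ⟦kite above i inside e in front of h which touched a⟧ = {c}.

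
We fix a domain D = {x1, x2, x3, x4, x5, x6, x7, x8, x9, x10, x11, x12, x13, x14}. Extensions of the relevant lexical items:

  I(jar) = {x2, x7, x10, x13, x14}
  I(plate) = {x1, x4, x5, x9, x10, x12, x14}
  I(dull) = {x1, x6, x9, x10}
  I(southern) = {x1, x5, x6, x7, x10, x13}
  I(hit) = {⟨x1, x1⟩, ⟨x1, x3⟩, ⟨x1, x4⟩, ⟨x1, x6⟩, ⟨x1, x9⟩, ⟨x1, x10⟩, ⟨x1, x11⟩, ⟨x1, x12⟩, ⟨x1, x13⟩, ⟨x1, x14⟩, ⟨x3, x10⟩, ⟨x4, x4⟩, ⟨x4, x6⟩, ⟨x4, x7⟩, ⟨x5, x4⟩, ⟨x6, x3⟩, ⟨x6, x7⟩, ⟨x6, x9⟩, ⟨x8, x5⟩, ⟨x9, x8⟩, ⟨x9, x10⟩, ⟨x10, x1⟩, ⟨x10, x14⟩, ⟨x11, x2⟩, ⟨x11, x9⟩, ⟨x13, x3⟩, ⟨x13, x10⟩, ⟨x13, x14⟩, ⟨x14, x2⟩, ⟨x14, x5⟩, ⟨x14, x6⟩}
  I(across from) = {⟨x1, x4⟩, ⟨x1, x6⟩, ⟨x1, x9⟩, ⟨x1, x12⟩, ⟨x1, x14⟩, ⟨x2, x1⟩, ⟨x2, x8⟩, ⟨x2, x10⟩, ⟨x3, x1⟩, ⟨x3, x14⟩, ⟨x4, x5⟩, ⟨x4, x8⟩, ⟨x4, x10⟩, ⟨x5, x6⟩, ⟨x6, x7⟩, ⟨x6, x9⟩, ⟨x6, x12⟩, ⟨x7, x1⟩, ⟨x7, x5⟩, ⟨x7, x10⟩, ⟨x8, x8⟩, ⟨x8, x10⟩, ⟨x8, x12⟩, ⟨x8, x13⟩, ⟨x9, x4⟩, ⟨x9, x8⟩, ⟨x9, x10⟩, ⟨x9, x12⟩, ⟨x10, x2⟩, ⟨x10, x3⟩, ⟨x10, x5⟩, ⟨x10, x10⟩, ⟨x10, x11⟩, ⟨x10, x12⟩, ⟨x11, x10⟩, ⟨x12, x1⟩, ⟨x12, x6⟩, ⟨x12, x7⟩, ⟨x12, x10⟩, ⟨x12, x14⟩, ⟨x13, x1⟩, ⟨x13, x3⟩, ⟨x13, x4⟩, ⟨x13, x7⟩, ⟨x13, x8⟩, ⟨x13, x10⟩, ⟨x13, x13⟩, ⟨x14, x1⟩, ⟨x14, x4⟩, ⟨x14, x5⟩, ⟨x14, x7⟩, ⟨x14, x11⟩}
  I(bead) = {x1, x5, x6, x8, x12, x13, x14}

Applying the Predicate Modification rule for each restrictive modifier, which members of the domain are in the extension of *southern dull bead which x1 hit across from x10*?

∅

⟦which x1 hit⟧ = {x : ⟨x1, x⟩ ∈ ⟦hit⟧} = {x1, x3, x4, x6, x9, x10, x11, x12, x13, x14}
⟦across from x10⟧ = {x : ⟨x, x10⟩ ∈ ⟦across from⟧} = {x2, x4, x7, x8, x9, x10, x11, x12, x13}
⟦bead⟧ = {x1, x5, x6, x8, x12, x13, x14}
… ∩ ⟦which x1 hit⟧ = {x1, x5, x6, x8, x12, x13, x14} ∩ {x1, x3, x4, x6, x9, x10, x11, x12, x13, x14} = {x1, x6, x12, x13, x14}
… ∩ ⟦across from x10⟧ = {x1, x6, x12, x13, x14} ∩ {x2, x4, x7, x8, x9, x10, x11, x12, x13} = {x12, x13}
… ∩ ⟦southern⟧ = {x12, x13} ∩ {x1, x5, x6, x7, x10, x13} = {x13}
… ∩ ⟦dull⟧ = {x13} ∩ {x1, x6, x9, x10} = ∅
So ⟦southern dull bead which x1 hit across from x10⟧ = ∅.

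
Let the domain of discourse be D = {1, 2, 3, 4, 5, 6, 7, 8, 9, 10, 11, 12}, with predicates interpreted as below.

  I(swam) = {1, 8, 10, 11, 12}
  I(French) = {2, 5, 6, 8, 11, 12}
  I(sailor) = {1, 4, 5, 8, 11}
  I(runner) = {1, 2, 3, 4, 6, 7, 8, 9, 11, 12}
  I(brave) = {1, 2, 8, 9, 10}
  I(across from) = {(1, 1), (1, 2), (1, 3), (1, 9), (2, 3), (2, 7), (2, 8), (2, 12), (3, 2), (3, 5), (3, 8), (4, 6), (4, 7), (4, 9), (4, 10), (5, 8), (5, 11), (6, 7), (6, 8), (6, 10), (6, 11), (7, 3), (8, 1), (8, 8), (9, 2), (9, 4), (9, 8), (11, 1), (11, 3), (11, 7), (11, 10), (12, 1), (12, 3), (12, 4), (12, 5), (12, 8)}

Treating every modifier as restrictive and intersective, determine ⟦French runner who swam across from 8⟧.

⟦who swam⟧ = ⟦swam⟧ = {1, 8, 10, 11, 12}
⟦across from 8⟧ = {x : ⟨x, 8⟩ ∈ ⟦across from⟧} = {2, 3, 5, 6, 8, 9, 12}
⟦runner⟧ = {1, 2, 3, 4, 6, 7, 8, 9, 11, 12}
… ∩ ⟦who swam⟧ = {1, 2, 3, 4, 6, 7, 8, 9, 11, 12} ∩ {1, 8, 10, 11, 12} = {1, 8, 11, 12}
… ∩ ⟦across from 8⟧ = {1, 8, 11, 12} ∩ {2, 3, 5, 6, 8, 9, 12} = {8, 12}
… ∩ ⟦French⟧ = {8, 12} ∩ {2, 5, 6, 8, 11, 12} = {8, 12}
So ⟦French runner who swam across from 8⟧ = {8, 12}.

{8, 12}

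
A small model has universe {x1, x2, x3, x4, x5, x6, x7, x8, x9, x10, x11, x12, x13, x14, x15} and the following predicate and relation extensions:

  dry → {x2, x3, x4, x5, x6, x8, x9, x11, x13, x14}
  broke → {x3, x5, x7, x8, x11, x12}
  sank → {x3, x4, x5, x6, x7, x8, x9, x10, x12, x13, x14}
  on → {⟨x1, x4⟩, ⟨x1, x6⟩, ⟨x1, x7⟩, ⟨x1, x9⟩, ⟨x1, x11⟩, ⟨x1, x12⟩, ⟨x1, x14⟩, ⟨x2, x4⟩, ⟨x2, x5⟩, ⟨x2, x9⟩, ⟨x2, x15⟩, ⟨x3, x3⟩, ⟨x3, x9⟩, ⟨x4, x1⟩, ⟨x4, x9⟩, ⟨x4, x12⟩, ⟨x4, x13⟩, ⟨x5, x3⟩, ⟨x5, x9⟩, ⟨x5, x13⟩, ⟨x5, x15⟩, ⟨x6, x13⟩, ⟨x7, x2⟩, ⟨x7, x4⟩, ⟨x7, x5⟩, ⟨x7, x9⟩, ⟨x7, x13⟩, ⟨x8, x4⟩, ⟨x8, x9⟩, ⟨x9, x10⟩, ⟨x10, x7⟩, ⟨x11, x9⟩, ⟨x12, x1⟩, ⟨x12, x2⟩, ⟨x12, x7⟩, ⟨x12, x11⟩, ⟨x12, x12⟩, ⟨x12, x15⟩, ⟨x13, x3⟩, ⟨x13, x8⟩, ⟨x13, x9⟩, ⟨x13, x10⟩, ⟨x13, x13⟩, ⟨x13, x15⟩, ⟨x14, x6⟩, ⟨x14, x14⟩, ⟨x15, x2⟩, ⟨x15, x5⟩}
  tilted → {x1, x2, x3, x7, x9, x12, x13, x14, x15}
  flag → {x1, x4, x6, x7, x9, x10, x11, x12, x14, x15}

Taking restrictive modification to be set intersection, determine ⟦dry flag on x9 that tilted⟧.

⟦on x9⟧ = {x : ⟨x, x9⟩ ∈ ⟦on⟧} = {x1, x2, x3, x4, x5, x7, x8, x11, x13}
⟦that tilted⟧ = ⟦tilted⟧ = {x1, x2, x3, x7, x9, x12, x13, x14, x15}
⟦flag⟧ = {x1, x4, x6, x7, x9, x10, x11, x12, x14, x15}
… ∩ ⟦on x9⟧ = {x1, x4, x6, x7, x9, x10, x11, x12, x14, x15} ∩ {x1, x2, x3, x4, x5, x7, x8, x11, x13} = {x1, x4, x7, x11}
… ∩ ⟦that tilted⟧ = {x1, x4, x7, x11} ∩ {x1, x2, x3, x7, x9, x12, x13, x14, x15} = {x1, x7}
… ∩ ⟦dry⟧ = {x1, x7} ∩ {x2, x3, x4, x5, x6, x8, x9, x11, x13, x14} = ∅
So ⟦dry flag on x9 that tilted⟧ = ∅.

∅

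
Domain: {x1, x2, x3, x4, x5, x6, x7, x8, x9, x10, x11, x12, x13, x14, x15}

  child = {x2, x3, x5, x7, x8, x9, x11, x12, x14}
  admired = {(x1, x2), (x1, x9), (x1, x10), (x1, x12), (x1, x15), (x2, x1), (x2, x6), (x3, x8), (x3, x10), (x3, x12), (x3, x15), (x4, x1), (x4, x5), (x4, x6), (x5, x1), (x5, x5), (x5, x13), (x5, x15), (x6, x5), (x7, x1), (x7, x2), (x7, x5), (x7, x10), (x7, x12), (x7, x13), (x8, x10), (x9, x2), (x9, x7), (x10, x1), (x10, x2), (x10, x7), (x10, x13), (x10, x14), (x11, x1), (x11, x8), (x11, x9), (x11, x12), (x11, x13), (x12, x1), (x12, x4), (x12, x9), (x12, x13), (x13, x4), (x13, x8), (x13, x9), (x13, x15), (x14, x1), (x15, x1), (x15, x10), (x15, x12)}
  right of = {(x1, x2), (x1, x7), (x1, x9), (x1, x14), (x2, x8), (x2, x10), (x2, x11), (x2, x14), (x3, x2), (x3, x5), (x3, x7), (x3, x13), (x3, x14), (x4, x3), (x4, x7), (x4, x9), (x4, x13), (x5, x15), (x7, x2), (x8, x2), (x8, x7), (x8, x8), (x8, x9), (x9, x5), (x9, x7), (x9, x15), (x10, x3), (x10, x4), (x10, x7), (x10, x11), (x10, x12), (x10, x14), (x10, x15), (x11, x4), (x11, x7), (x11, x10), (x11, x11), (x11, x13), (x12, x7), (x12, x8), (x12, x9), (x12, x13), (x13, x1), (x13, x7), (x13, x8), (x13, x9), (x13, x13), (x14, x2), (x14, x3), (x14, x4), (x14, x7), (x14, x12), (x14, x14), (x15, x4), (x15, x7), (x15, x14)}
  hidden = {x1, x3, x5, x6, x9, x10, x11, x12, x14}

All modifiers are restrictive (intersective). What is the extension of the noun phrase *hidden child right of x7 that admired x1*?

⟦right of x7⟧ = {x : ⟨x, x7⟩ ∈ ⟦right of⟧} = {x1, x3, x4, x8, x9, x10, x11, x12, x13, x14, x15}
⟦that admired x1⟧ = {x : ⟨x, x1⟩ ∈ ⟦admired⟧} = {x2, x4, x5, x7, x10, x11, x12, x14, x15}
⟦child⟧ = {x2, x3, x5, x7, x8, x9, x11, x12, x14}
… ∩ ⟦right of x7⟧ = {x2, x3, x5, x7, x8, x9, x11, x12, x14} ∩ {x1, x3, x4, x8, x9, x10, x11, x12, x13, x14, x15} = {x3, x8, x9, x11, x12, x14}
… ∩ ⟦that admired x1⟧ = {x3, x8, x9, x11, x12, x14} ∩ {x2, x4, x5, x7, x10, x11, x12, x14, x15} = {x11, x12, x14}
… ∩ ⟦hidden⟧ = {x11, x12, x14} ∩ {x1, x3, x5, x6, x9, x10, x11, x12, x14} = {x11, x12, x14}
So ⟦hidden child right of x7 that admired x1⟧ = {x11, x12, x14}.

{x11, x12, x14}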